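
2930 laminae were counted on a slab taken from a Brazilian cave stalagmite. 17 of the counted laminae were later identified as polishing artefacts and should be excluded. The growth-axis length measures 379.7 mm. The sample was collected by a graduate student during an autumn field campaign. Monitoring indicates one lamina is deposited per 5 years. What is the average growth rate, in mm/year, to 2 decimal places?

Adjusted count: 2930 − 17 = 2913 laminae.
2913 laminae at 5 years each span 2913 × 5 = 14565 years.
Mean rate = 379.7 mm / 14565 years ≈ 0.03 mm/year.

0.03 mm/year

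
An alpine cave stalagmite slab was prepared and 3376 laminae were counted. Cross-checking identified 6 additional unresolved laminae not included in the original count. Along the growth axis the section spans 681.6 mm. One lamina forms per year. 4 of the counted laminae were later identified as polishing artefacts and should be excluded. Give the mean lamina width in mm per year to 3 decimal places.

Adjusted count: 3376 − 4 + 6 = 3378 laminae.
Extension rate ≈ 681.6 / 3378 = 0.202 mm per year.

0.202 mm per year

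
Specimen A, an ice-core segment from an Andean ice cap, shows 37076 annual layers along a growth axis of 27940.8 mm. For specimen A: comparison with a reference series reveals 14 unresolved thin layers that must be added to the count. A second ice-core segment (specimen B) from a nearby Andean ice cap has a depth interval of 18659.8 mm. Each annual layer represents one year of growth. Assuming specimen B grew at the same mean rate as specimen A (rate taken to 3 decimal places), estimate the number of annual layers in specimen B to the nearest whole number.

24781 annual layers

Specimen A: after corrections the count is 37076 + 14 = 37090 annual layers.
A: 27940.8 mm over 37090 years gives 27940.8 / 37090 ≈ 0.753 mm/yr.
B spans 18659.8 / 0.753 = 24780.61 years ≈ 24781 annual layers.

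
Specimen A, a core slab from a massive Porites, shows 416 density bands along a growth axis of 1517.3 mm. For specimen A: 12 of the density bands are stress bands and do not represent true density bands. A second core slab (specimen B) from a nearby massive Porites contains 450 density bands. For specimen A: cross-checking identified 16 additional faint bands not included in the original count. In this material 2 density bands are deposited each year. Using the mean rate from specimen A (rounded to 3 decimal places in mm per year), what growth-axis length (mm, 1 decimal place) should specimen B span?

1625.6 mm

Specimen A: after corrections the count is 416 − 12 + 16 = 420 density bands.
Specimen A: dividing by 2 density bands per year: 420 / 2 = 210 years.
A: 1517.3 mm over 210 years gives 1517.3 / 210 ≈ 7.225 mm/yr.
Specimen B: with 2 density bands per year, 450 / 2 = 225 years. Length of B = 7.225 × 225 = 1625.6 mm.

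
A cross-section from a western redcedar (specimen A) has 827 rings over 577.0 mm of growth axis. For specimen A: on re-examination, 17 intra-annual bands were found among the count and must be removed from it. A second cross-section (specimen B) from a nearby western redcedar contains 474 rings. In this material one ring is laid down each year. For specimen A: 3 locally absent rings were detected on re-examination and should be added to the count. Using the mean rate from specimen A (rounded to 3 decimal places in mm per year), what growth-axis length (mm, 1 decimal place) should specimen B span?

336.5 mm

Specimen A: after corrections the count is 827 − 17 + 3 = 813 rings.
A: Mean rate = 577.0 mm / 813 years ≈ 0.710 mm/yr.
B's length ≈ 0.710 × 474 = 336.5 mm.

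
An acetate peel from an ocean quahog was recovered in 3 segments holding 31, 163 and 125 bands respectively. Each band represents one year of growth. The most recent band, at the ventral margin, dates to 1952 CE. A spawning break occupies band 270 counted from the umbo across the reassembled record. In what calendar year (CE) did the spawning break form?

Total bands = 31 + 163 + 125 = 319.
The spawning break sits at band 270 from the umbo, so 319 − 270 = 49 bands formed after it.
Counting back 49 years from 1952 CE places the spawning break in 1952 − 49 = 1903 CE.

1903 CE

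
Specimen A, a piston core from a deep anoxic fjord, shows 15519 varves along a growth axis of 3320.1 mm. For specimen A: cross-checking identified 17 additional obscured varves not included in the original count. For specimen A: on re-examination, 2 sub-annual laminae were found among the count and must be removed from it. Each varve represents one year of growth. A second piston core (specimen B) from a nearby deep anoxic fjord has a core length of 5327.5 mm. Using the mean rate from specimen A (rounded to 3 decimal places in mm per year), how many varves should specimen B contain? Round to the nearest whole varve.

Specimen A: adjusted count: 15519 − 2 + 17 = 15534 varves.
A: Extension rate ≈ 3320.1 / 15534 = 0.214 mm/year.
Specimen B: 5327.5 mm / 0.214 mm per year = 24894.86 years ≈ 24895 varves.

24895 varves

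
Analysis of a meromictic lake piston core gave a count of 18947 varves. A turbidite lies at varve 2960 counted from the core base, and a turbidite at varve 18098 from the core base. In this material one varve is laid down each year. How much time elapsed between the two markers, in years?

Separation: 18098 − 2960 = 15138 varves.
That is 15138 years at one varve per year.

15138 years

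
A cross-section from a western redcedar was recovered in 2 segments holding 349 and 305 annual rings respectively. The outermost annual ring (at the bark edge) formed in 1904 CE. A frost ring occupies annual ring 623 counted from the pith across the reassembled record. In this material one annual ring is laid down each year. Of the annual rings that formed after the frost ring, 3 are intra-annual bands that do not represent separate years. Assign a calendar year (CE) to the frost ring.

1876 CE

Total annual rings = 349 + 305 = 654.
The frost ring sits at annual ring 623 from the pith, so 654 − 623 = 31 annual rings formed after it.
Excluding 3 false annual rings: 31 − 3 = 28.
Counting back 28 years from 1904 CE places the frost ring in 1904 − 28 = 1876 CE.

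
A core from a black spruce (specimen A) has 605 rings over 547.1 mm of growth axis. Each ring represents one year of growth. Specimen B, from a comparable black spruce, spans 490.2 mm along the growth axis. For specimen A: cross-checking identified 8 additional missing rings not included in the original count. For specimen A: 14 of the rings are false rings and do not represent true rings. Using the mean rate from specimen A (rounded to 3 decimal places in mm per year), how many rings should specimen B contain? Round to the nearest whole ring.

537 rings

Specimen A: adjusted count: 605 − 14 + 8 = 599 rings.
A: 547.1 mm over 599 years gives 547.1 / 599 ≈ 0.913 mm per year.
B spans 490.2 / 0.913 = 536.91 years ≈ 537 rings.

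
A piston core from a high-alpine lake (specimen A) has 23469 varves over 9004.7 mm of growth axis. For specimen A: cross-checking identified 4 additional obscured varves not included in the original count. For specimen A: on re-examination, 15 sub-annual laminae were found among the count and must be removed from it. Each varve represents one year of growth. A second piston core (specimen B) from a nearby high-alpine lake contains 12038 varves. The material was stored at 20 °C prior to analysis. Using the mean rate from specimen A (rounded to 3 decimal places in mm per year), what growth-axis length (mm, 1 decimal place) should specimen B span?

Specimen A: adjusted count: 23469 − 15 + 4 = 23458 varves.
A: Extension rate ≈ 9004.7 / 23458 = 0.384 mm per year.
For B, 0.384 mm/year × 12038 years = 4622.6 mm.

4622.6 mm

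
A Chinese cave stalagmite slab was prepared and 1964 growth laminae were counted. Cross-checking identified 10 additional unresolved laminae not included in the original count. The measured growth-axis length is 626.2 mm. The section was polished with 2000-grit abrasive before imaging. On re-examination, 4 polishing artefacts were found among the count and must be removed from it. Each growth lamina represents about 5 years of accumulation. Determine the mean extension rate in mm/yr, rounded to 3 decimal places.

0.064 mm/yr

Correcting the raw count gives 1964 − 4 + 10 = 1970 true growth laminae.
At 5 years per growth lamina, 1970 × 5 = 9850 years.
626.2 mm over 9850 years gives 626.2 / 9850 ≈ 0.064 mm/yr.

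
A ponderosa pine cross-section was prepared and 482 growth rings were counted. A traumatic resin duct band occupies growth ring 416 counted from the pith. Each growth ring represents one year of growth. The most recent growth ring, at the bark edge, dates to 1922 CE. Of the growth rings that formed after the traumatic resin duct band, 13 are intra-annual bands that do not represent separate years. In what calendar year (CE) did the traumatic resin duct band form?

1869 CE

482 − 416 = 66 growth rings lie beyond the traumatic resin duct band toward the bark edge.
66 − 13 false = 53 true growth rings after the traumatic resin duct band.
Counting back 53 years from 1922 CE places the traumatic resin duct band in 1922 − 53 = 1869 CE.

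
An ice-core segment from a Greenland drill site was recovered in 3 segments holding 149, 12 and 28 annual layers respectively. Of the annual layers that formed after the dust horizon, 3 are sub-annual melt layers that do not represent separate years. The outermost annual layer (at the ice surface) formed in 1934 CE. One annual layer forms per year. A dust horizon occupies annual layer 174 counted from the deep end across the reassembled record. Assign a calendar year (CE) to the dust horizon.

Total annual layers = 149 + 12 + 28 = 189.
Between annual layer 174 and the ice surface there are 189 − 174 = 15 annual layers.
15 − 3 false = 12 true annual layers after the dust horizon.
The annual layer at the ice surface is 1934 CE, so the dust horizon dates to 1934 − 12 = 1922 CE.

1922 CE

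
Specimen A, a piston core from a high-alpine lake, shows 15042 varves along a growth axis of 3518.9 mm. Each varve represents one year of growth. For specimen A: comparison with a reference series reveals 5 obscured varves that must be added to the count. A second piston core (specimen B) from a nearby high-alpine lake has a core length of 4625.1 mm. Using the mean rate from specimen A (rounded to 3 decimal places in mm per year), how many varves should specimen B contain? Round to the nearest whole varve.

Specimen A: after corrections the count is 15042 + 5 = 15047 varves.
A: Extension rate ≈ 3518.9 / 15047 = 0.234 mm/year.
B spans 4625.1 / 0.234 = 19765.38 years ≈ 19765 varves.

19765 varves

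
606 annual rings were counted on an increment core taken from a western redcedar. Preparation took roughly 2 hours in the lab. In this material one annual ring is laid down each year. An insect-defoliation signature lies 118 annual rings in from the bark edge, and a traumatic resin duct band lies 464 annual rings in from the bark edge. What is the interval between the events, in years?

346 yr

464 − 118 = 346 annual rings lie between the two events.
That is 346 years at one annual ring per year.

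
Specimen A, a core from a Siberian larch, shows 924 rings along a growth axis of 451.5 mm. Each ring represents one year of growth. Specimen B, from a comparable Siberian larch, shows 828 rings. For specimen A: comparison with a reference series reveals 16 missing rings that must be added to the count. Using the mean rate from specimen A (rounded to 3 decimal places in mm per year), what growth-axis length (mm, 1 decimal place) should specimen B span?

Specimen A: true ring count = 924 + 16 = 940.
A: Mean rate = 451.5 mm / 940 years ≈ 0.480 mm/yr.
For B, 0.480 mm/year × 828 years = 397.4 mm.

397.4 mm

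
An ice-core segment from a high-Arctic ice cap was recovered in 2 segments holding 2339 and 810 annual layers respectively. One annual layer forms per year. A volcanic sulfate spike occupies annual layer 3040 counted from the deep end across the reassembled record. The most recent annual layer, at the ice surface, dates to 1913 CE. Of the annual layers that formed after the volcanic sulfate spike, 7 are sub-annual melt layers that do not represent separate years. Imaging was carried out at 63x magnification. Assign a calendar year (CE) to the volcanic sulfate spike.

1811 CE

Total annual layers = 2339 + 810 = 3149.
Between annual layer 3040 and the ice surface there are 3149 − 3040 = 109 annual layers.
Removing the 7 false annual layers leaves 109 − 7 = 102 true annual layers beyond the volcanic sulfate spike.
1913 − 102 = 1811 CE.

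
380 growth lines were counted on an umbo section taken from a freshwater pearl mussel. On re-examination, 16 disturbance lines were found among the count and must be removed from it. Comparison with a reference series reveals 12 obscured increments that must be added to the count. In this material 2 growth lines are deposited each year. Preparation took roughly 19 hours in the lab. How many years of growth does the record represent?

188 yr

Adjusted count: 380 − 16 + 12 = 376 growth lines.
Dividing by 2 growth lines per year: 376 / 2 = 188 years.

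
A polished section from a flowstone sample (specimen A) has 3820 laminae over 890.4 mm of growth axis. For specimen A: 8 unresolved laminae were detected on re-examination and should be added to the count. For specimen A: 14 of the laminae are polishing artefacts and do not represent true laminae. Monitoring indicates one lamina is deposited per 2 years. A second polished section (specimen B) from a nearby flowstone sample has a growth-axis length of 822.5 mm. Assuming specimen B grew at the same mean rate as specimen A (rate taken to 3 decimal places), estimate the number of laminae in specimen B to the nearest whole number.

3515 laminae

Specimen A: adjusted count: 3820 − 14 + 8 = 3814 laminae.
Specimen A: 3814 laminae at 2 years each span 3814 × 2 = 7628 years.
A: 890.4 mm over 7628 years gives 890.4 / 7628 ≈ 0.117 mm/year.
Specimen B: 822.5 mm / 0.117 mm per year = 7029.91 years; at 2 years per lamina that is 7029.91 / 2 ≈ 3515 laminae.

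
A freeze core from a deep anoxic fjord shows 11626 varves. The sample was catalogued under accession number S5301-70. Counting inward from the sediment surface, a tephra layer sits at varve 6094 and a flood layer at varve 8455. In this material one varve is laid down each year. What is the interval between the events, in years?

2361 years

Separation: 8455 − 6094 = 2361 varves.
One varve per year makes the interval 2361 years.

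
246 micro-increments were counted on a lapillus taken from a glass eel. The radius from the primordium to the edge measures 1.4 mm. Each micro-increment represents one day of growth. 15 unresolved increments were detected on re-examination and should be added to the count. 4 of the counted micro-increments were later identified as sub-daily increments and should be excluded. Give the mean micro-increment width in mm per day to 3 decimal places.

After corrections the count is 246 − 4 + 15 = 257 micro-increments.
Extension rate ≈ 1.4 / 257 = 0.005 mm per day.

0.005 mm per day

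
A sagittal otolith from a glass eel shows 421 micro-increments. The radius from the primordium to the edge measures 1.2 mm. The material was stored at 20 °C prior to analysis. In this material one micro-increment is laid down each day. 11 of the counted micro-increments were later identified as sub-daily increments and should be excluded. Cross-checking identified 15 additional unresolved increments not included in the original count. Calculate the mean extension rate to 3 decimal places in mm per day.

0.003 mm per day

Correcting the raw count gives 421 − 11 + 15 = 425 true micro-increments.
Mean rate = 1.2 mm / 425 days ≈ 0.003 mm per day.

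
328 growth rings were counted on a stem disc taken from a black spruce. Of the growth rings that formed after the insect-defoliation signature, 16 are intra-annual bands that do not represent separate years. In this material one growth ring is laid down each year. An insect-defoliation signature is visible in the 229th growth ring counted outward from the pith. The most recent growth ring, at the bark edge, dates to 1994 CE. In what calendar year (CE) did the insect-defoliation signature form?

328 − 229 = 99 growth rings lie beyond the insect-defoliation signature toward the bark edge.
Excluding 16 false growth rings: 99 − 16 = 83.
Counting back 83 years from 1994 CE places the insect-defoliation signature in 1994 − 83 = 1911 CE.

1911 CE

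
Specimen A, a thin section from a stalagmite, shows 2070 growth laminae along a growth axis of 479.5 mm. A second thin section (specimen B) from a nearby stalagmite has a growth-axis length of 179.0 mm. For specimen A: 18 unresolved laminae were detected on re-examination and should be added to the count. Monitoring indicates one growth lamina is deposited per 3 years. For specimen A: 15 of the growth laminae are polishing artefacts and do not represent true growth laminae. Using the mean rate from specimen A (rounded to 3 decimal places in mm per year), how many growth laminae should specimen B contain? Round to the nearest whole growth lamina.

775 growth laminae

Specimen A: true growth lamina count = 2070 − 15 + 18 = 2073.
Specimen A: multiplying by 3 years per growth lamina: 2073 × 3 = 6219 years.
A: Extension rate ≈ 479.5 / 6219 = 0.077 mm/year.
Specimen B: 179.0 mm / 0.077 mm per year = 2324.68 years; at 3 years per growth lamina that is 2324.68 / 3 ≈ 775 growth laminae.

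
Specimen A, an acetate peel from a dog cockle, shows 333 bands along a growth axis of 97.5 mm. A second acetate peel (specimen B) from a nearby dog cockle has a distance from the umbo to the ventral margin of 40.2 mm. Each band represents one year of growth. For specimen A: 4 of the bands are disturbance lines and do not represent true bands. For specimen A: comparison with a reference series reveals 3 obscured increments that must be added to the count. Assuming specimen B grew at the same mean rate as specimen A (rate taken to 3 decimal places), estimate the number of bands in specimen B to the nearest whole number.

Specimen A: adjusted count: 333 − 4 + 3 = 332 bands.
A: 97.5 mm over 332 years gives 97.5 / 332 ≈ 0.294 mm/year.
B spans 40.2 / 0.294 = 136.73 years ≈ 137 bands.

137 bands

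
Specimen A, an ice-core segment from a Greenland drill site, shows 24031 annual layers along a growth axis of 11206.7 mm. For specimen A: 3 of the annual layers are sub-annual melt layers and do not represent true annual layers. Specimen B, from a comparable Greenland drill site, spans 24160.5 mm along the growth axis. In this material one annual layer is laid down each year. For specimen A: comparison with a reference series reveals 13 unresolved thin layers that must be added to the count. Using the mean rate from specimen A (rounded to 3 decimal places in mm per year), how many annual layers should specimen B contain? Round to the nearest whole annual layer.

Specimen A: adjusted count: 24031 − 3 + 13 = 24041 annual layers.
A: 11206.7 mm over 24041 years gives 11206.7 / 24041 ≈ 0.466 mm per year.
For B, 24160.5 / 0.466 = 51846.57 years ≈ 51847 annual layers.

51847 annual layers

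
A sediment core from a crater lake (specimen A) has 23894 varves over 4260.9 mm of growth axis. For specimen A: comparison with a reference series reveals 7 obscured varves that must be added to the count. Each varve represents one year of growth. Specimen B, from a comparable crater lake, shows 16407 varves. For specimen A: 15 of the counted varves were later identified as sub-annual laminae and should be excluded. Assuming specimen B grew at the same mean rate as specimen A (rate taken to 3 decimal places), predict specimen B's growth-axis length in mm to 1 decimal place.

2920.4 mm

Specimen A: after corrections the count is 23894 − 15 + 7 = 23886 varves.
A: Extension rate ≈ 4260.9 / 23886 = 0.178 mm/year.
Length of B = 0.178 × 16407 = 2920.4 mm.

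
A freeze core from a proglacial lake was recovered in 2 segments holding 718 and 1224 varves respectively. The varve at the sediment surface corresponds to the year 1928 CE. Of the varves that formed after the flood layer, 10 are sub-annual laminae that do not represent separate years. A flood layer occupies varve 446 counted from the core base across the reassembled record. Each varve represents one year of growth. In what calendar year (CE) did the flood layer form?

442 CE

Total varves = 718 + 1224 = 1942.
The flood layer sits at varve 446 from the core base, so 1942 − 446 = 1496 varves formed after it.
Excluding 10 false varves: 1496 − 10 = 1486.
1928 − 1486 = 442 CE.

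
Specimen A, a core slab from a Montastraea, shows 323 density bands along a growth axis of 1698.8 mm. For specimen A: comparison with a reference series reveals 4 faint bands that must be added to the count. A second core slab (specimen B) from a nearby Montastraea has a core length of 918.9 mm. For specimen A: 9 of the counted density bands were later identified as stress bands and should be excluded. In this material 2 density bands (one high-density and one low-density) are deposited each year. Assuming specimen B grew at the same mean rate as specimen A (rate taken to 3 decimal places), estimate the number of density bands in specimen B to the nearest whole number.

Specimen A: adjusted count: 323 − 9 + 4 = 318 density bands.
Specimen A: with 2 density bands per year, 318 / 2 = 159 years.
A: 1698.8 mm over 159 years gives 1698.8 / 159 ≈ 10.684 mm/yr.
For B, 918.9 / 10.684 = 86.01 years; at 2 density bands per year that is 86.01 × 2 ≈ 172 density bands.

172 density bands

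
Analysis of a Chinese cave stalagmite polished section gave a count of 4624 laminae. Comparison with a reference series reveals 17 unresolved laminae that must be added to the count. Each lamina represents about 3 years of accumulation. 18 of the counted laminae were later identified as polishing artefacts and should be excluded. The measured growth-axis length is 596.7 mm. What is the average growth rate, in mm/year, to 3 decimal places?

0.043 mm/year

True lamina count = 4624 − 18 + 17 = 4623.
4623 laminae at 3 years each span 4623 × 3 = 13869 years.
Extension rate ≈ 596.7 / 13869 = 0.043 mm/year.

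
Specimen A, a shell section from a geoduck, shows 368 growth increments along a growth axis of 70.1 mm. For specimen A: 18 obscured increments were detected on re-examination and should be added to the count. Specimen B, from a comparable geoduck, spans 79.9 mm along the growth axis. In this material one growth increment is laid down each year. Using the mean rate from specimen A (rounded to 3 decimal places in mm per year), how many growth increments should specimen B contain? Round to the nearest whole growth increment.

Specimen A: adjusted count: 368 + 18 = 386 growth increments.
A: Extension rate ≈ 70.1 / 386 = 0.182 mm per year.
B spans 79.9 / 0.182 = 439.01 years ≈ 439 growth increments.

439 growth increments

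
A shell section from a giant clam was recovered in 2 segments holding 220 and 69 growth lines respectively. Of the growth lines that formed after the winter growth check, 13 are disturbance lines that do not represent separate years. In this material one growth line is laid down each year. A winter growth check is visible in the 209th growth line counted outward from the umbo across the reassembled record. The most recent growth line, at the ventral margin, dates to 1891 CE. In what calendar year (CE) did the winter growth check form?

Total growth lines = 220 + 69 = 289.
The winter growth check sits at growth line 209 from the umbo, so 289 − 209 = 80 growth lines formed after it.
Excluding 13 false growth lines: 80 − 13 = 67.
The growth line at the ventral margin is 1891 CE, so the winter growth check dates to 1891 − 67 = 1824 CE.

1824 CE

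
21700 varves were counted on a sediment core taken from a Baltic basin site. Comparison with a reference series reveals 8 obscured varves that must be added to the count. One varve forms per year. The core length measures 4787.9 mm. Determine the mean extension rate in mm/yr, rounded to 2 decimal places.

Correcting the raw count gives 21700 + 8 = 21708 true varves.
4787.9 mm over 21708 years gives 4787.9 / 21708 ≈ 0.22 mm/yr.

0.22 mm/yr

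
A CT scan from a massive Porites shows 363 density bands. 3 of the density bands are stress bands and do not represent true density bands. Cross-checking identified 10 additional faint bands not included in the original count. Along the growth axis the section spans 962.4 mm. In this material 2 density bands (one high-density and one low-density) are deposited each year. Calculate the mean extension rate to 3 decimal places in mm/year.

5.202 mm/year

Adjusted count: 363 − 3 + 10 = 370 density bands.
370 density bands at 2 per year is 370 / 2 = 185 years.
Mean rate = 962.4 mm / 185 years ≈ 5.202 mm/year.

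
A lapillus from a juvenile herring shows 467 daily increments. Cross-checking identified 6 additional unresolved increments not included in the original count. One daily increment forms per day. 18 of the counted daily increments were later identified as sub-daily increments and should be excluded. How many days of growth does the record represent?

455 days

After corrections the count is 467 − 18 + 6 = 455 daily increments.
One daily increment per day makes the duration 455 days.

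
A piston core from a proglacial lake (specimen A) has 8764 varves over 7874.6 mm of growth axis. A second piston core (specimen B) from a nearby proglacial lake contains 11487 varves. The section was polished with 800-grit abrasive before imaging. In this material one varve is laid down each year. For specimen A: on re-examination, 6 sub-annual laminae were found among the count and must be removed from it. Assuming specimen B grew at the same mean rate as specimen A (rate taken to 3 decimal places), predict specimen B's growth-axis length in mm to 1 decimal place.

Specimen A: after corrections the count is 8764 − 6 = 8758 varves.
A: Mean rate = 7874.6 mm / 8758 years ≈ 0.899 mm/year.
B's length ≈ 0.899 × 11487 = 10326.8 mm.

10326.8 mm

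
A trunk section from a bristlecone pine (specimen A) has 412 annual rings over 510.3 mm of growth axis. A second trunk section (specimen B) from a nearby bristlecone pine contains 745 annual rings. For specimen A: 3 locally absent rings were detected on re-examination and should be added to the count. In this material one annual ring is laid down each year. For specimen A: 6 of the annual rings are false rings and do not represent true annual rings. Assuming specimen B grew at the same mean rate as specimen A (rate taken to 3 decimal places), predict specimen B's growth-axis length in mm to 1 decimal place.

Specimen A: true annual ring count = 412 − 6 + 3 = 409.
A: Extension rate ≈ 510.3 / 409 = 1.248 mm/yr.
For B, 1.248 mm/year × 745 years = 929.8 mm.

929.8 mm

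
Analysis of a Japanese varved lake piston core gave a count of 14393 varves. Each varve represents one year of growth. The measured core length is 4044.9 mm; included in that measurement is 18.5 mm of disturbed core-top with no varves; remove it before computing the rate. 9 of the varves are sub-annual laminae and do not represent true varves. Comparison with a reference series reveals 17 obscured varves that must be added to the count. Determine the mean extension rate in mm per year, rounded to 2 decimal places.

0.28 mm per year

Correcting the raw count gives 14393 − 9 + 17 = 14401 true varves.
The growth record spans 4044.9 − 18.5 = 4026.4 mm.
Extension rate ≈ 4026.4 / 14401 = 0.28 mm per year.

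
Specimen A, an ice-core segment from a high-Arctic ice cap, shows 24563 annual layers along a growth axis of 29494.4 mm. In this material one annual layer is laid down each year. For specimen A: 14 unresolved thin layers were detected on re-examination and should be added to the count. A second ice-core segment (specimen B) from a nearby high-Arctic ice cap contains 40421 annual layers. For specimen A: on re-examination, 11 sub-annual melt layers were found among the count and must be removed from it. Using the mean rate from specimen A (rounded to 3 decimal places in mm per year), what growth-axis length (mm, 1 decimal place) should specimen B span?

48545.6 mm

Specimen A: correcting the raw count gives 24563 − 11 + 14 = 24566 true annual layers.
A: Extension rate ≈ 29494.4 / 24566 = 1.201 mm/yr.
For B, 1.201 mm/year × 40421 years = 48545.6 mm.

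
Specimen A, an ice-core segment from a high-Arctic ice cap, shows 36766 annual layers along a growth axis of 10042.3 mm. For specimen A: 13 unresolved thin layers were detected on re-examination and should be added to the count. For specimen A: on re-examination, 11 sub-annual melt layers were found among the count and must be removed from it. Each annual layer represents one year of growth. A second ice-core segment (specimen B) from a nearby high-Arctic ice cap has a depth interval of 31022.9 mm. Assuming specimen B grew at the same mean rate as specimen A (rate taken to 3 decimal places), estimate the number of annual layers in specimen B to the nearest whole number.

Specimen A: adjusted count: 36766 − 11 + 13 = 36768 annual layers.
A: 10042.3 mm over 36768 years gives 10042.3 / 36768 ≈ 0.273 mm/yr.
Specimen B: 31022.9 mm / 0.273 mm per year = 113637.00 years ≈ 113637 annual layers.

113637 annual layers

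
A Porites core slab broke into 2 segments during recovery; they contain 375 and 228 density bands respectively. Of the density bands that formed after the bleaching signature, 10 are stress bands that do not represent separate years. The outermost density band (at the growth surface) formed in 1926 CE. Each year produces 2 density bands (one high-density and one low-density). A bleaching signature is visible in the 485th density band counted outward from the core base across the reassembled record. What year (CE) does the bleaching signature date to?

1872 CE

Total density bands = 375 + 228 = 603.
Between density band 485 and the growth surface there are 603 − 485 = 118 density bands.
118 − 10 false = 108 true density bands after the bleaching signature.
Dividing by 2 density bands per year: 108 / 2 = 54 years.
The density band at the growth surface is 1926 CE, so the bleaching signature dates to 1926 − 54 = 1872 CE.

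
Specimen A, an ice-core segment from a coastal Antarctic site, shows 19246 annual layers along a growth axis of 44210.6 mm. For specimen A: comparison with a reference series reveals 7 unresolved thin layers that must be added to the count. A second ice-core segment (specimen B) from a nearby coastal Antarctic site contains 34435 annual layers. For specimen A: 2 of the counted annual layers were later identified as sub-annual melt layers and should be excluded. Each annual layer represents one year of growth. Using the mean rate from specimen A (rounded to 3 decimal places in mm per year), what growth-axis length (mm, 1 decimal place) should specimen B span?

79097.2 mm

Specimen A: adjusted count: 19246 − 2 + 7 = 19251 annual layers.
A: 44210.6 mm over 19251 years gives 44210.6 / 19251 ≈ 2.297 mm/yr.
For B, 2.297 mm/year × 34435 years = 79097.2 mm.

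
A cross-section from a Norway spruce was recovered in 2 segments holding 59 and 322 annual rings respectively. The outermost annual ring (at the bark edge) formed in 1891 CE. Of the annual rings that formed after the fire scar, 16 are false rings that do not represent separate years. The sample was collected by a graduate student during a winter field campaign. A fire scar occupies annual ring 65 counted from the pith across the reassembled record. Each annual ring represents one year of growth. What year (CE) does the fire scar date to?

Total annual rings = 59 + 322 = 381.
381 − 65 = 316 annual rings lie beyond the fire scar toward the bark edge.
316 − 16 false = 300 true annual rings after the fire scar.
1891 − 300 = 1591 CE.

1591 CE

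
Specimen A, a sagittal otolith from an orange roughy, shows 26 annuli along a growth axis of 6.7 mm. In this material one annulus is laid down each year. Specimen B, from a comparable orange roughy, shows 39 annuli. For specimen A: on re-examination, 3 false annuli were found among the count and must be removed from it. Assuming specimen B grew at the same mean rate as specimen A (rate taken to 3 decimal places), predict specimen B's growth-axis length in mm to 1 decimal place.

Specimen A: correcting the raw count gives 26 − 3 = 23 true annuli.
A: Extension rate ≈ 6.7 / 23 = 0.291 mm/yr.
B's length ≈ 0.291 × 39 = 11.3 mm.

11.3 mm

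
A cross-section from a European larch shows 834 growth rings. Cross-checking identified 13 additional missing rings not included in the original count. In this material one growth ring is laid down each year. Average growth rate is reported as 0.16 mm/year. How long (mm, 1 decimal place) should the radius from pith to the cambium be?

After corrections the count is 834 + 13 = 847 growth rings.
847 years at 0.16 mm/year gives 0.16 × 847 = 135.5 mm.

135.5 mm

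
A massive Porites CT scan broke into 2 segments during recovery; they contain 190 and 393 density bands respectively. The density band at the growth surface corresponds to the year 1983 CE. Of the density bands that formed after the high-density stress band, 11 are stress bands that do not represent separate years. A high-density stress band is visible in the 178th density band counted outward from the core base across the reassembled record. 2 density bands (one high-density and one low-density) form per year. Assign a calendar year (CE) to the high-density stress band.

1786 CE

Total density bands = 190 + 393 = 583.
Between density band 178 and the growth surface there are 583 − 178 = 405 density bands.
Removing the 11 false density bands leaves 405 − 11 = 394 true density bands beyond the high-density stress band.
Dividing by 2 density bands per year: 394 / 2 = 197 years.
1983 − 197 = 1786 CE.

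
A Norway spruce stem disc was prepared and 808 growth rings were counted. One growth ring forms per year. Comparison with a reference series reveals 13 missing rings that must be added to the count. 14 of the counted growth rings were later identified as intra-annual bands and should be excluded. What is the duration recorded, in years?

807 years

After corrections the count is 808 − 14 + 13 = 807 growth rings.
With a one-to-one growth ring periodicity this is 807 years.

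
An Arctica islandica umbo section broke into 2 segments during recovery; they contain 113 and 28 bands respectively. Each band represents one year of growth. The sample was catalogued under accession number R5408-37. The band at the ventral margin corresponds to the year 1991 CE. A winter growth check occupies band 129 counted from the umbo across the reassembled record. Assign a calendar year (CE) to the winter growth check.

1979 CE

Total bands = 113 + 28 = 141.
141 − 129 = 12 bands lie beyond the winter growth check toward the ventral margin.
1991 − 12 = 1979 CE.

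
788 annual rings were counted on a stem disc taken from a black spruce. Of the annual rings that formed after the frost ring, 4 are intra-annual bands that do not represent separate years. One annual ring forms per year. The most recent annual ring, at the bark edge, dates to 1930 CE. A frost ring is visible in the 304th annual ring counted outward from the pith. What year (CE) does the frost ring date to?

1450 CE

The frost ring sits at annual ring 304 from the pith, so 788 − 304 = 484 annual rings formed after it.
Excluding 4 false annual rings: 484 − 4 = 480.
1930 − 480 = 1450 CE.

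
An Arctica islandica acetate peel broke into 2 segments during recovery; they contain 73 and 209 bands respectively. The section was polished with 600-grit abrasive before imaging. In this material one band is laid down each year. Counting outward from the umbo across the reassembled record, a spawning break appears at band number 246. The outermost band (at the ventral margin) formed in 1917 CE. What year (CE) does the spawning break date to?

Total bands = 73 + 209 = 282.
Between band 246 and the ventral margin there are 282 − 246 = 36 bands.
The band at the ventral margin is 1917 CE, so the spawning break dates to 1917 − 36 = 1881 CE.

1881 CE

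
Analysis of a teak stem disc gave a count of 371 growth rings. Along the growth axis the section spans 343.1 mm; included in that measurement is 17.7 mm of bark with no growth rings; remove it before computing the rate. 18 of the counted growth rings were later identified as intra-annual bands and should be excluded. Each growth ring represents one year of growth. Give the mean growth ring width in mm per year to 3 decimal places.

0.922 mm per year

True growth ring count = 371 − 18 = 353.
Removing the 17.7 mm offcut leaves 343.1 − 17.7 = 325.4 mm.
Extension rate ≈ 325.4 / 353 = 0.922 mm per year.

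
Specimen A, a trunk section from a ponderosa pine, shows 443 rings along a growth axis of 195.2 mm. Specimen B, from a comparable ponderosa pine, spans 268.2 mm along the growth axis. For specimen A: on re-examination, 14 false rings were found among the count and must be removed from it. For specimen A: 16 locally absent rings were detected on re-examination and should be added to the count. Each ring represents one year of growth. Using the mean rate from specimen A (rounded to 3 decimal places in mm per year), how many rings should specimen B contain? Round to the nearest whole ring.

Specimen A: correcting the raw count gives 443 − 14 + 16 = 445 true rings.
A: Extension rate ≈ 195.2 / 445 = 0.439 mm per year.
B spans 268.2 / 0.439 = 610.93 years ≈ 611 rings.

611 rings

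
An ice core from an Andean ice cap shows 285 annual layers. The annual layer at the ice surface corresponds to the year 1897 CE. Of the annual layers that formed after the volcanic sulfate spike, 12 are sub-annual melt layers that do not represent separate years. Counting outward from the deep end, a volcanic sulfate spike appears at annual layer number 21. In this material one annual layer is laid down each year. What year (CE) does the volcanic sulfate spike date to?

285 − 21 = 264 annual layers lie beyond the volcanic sulfate spike toward the ice surface.
264 − 12 false = 252 true annual layers after the volcanic sulfate spike.
1897 − 252 = 1645 CE.

1645 CE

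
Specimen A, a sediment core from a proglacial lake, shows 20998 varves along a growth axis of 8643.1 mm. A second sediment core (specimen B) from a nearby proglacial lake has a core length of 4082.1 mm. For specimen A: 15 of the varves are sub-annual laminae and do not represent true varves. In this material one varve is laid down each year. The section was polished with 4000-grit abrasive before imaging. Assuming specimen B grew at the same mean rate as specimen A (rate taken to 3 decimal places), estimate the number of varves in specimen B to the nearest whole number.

9908 varves

Specimen A: true varve count = 20998 − 15 = 20983.
A: Mean rate = 8643.1 mm / 20983 years ≈ 0.412 mm/yr.
For B, 4082.1 / 0.412 = 9908.01 years ≈ 9908 varves.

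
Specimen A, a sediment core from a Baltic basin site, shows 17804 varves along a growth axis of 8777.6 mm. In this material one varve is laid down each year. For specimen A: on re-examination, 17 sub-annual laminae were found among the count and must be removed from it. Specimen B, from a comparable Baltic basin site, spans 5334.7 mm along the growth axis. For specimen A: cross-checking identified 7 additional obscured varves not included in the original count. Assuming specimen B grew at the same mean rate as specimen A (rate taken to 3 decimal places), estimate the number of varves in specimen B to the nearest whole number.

10821 varves

Specimen A: after corrections the count is 17804 − 17 + 7 = 17794 varves.
A: 8777.6 mm over 17794 years gives 8777.6 / 17794 ≈ 0.493 mm/year.
For B, 5334.7 / 0.493 = 10820.89 years ≈ 10821 varves.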